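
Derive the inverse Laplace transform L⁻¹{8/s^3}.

L⁻¹{n!/s^(n+1)} = t^n with n=2. So L⁻¹{2/s^3} = t^2, and L⁻¹{8/s^3} = (8/2)·t^2 = 4·t^2

Final answer: 4·t^2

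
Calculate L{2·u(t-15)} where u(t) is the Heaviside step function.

L{u(t-a)} = e^(-as)/s. Here a=15, so L{u(t-15)} = e^(-15s)/s, and L{2·u(t-15)} = 2·e^(-15s)/s

Final answer: 2·e^(-15s)/s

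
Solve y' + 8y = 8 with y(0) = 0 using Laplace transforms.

sY + 8Y = 8/s. Y = 8/(s(s+8)). Partial fractions: Y = 1/s - 1/(s+8)

Final answer: y(t) = (1 - e^(-8t))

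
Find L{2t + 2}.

L{2t + 2} = 2·L{t} + 2·L{1} = 2/s² + 2/s

Final answer: 2/s² + 2/s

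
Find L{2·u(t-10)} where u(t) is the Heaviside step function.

L{u(t-a)} = e^(-as)/s. Here a=10, so L{u(t-10)} = e^(-10s)/s, and L{2·u(t-10)} = 2·e^(-10s)/s

Final answer: 2·e^(-10s)/s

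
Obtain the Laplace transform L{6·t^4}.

L{t^n} = n!/s^(n+1), so L{t^4} = 24/s^5. Then L{6·t^4} = 6·24/s^5 = 144/s^5

Final answer: 144/s^5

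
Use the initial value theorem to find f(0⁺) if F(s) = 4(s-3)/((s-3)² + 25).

f(0⁺) = lim_{s→∞} sF(s) = lim_{s→∞} 4s(s-3)/((s-3)² + 25) = 4

Final answer: 4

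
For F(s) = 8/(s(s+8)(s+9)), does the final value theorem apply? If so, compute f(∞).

Poles of sF(s) = 8/((s+8)(s+9)) are at s = -8 and s = -9, both in the left half-plane. Theorem applies. f(∞) = lim_{s→0} sF(s) = 8/(8·9) = 1/9

Final answer: 1/9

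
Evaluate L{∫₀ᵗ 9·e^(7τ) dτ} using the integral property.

L{∫₀ᵗ f(τ)dτ} = F(s)/s with F(s) = 9/(s-7), so L{∫₀ᵗ 9·e^(7τ) dτ} = 9/(s(s-7))

Final answer: 9/(s(s-7))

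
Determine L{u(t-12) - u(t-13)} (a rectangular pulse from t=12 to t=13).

L{u(t-a)} = e^(-as)/s. L{u(t-12) - u(t-13)} = (e^(-12s) - e^(-13s))/s

Final answer: (e^(-12s) - e^(-13s))/s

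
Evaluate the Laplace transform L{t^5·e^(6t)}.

L{t^n·e^(at)} = n!/(s-a)^(n+1), so L{t^5·e^(6t)} = 120/(s-6)^6

Final answer: 120/(s-6)^6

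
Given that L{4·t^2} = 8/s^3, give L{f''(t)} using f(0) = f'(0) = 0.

L{f''(t)} = s²F(s) - sf(0) - f'(0) = s²·8/s^3 - 0 - 0 = 8/s

Final answer: 8/s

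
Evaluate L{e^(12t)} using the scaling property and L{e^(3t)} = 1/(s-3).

Using L{f(at)} = (1/a)F(s/a) with a=4 and f(t) = e^(3t): L{e^(12t)} = (1/4) · 1/((s/4)-3) = (1/4) · 4/(s-12) = 1/(s-12)

Final answer: 1/(s-12)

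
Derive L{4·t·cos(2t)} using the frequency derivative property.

L{cos(2t)} = s/(s² + 4). Derivative: d/ds[s/(s² + 4)] = [(s² + 4) - s·2s]/(s² + 4)² = (4 - s²)/(s² + 4)². So L{t·cos(2t)} = -F'(s) = (s² - 4)/(s² + 4)². Then L{4·t·cos(2t)} = 4·(s² - 4)/(s² + 4)²

Final answer: 4·(s² - 4)/(s² + 4)²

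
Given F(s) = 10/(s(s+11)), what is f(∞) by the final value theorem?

f(∞) = lim_{s→0} s·10/(s(s+11)) = lim_{s→0} 10/(s+11) = 10/11 = 10/11

Final answer: 10/11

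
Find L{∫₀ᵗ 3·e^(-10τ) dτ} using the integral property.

L{∫₀ᵗ f(τ)dτ} = F(s)/s with F(s) = 3/(s+10), so L{∫₀ᵗ 3·e^(-10τ) dτ} = 3/(s(s+10))

Final answer: 3/(s(s+10))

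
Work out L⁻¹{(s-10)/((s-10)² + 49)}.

Using frequency shift: L⁻¹{(s-a)/((s-a)² + b²)} = e^(at)cos(bt). Here a=10, b=7

Final answer: e^(10t)·cos(7t)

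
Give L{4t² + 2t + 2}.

L{4t² + 2t + 2} = 4·2/s³ + 2/s² + 2/s = 8/s³ + 2/s² + 2/s

Final answer: 8/s³ + 2/s² + 2/s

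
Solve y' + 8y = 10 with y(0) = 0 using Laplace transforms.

sY + 8Y = 10/s. Y = 10/(s(s+8)). Partial fractions: Y = 5/4/s - 5/4/(s+8)

Final answer: y(t) = 5/4(1 - e^(-8t))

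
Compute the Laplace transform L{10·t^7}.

L{t^n} = n!/s^(n+1), so L{t^7} = 5040/s^8. Then L{10·t^7} = 10·5040/s^8 = 50400/s^8

Final answer: 50400/s^8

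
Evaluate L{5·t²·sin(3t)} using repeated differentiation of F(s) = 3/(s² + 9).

F(s) = 3/(s² + 9). F'(s) = -6s/(s² + 9)². F''(s) = -6(9 - 3s²)/(s² + 9)³ = (18s² - 54)/(s² + 9)³. So L{t²·sin(3t)} = (-1)² F''(s) = (18s² - 54)/(s² + 9)³. Then L{5·t²·sin(3t)} = 5·(18s² - 54)/(s² + 9)³ = (90s² - 270)/(s² + 9)³

Final answer: (90s² - 270)/(s² + 9)³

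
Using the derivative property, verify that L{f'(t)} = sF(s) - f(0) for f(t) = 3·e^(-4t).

f'(t) = -12e^(-4t). Direct: L{f'(t)} = -12/(s+4). Property: s·3/(s+4) - 3 = (3s - 3(s+4))/(s+4) = -12/(s+4). ✓

Final answer: -12/(s+4)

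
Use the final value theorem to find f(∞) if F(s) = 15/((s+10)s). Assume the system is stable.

f(∞) = lim_{s→0} sF(s) = lim_{s→0} 15/(s+10) = 3/2

Final answer: 3/2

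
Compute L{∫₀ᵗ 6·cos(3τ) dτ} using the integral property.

L{∫₀ᵗ f(τ)dτ} = F(s)/s with F(s) = 6s/(s² + 9), so the result is (6s/(s² + 9))/s = 6/(s² + 9)

Final answer: 6/(s² + 9)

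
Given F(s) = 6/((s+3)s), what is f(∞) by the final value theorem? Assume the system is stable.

f(∞) = lim_{s→0} sF(s) = lim_{s→0} 6/(s+3) = 2

Final answer: 2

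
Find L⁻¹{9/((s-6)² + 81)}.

Form: b/((s-a)² + b²) → e^(at)sin(bt). With a=6, b=9

Final answer: e^(6t)·sin(9t)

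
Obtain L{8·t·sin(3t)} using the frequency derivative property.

L{sin(3t)} = 3/(s² + 9). By L{t·f(t)} = -F'(s): -d/ds[3/(s² + 9)] = -(3)·(-2s)/(s² + 9)² = 6s/(s² + 9)². Then L{8·t·sin(3t)} = 8·6s/(s² + 9)² = 48s/(s² + 9)²

Final answer: 48s/(s² + 9)²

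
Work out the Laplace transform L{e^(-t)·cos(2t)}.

L{e^(at)·cos(ωt)} = (s-a)/((s-a)² + ω²), so L{e^(-t)·cos(2t)} = (s+1)/((s+1)² + 4)

Final answer: (s+1)/((s+1)² + 4)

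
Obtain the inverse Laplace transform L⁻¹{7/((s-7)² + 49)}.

Using frequency shift, L⁻¹{7/((s-7)² + 49)} = e^(7t)·sin(7t)

Final answer: e^(7t)·sin(7t)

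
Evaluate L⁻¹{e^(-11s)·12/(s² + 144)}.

L⁻¹{12/(s² + 144)} = sin(12t). By the time shift theorem, L⁻¹{e^(-as)F(s)} = u(t-a)f(t-a) with a=11, so L⁻¹{e^(-11s)·12/(s² + 144)} = u(t-11)·sin(12(t-11))

Final answer: u(t-11)·sin(12(t-11))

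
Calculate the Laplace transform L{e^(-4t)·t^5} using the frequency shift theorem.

L{e^(at)·t^n} = n!/(s-a)^(n+1), so L{e^(-4t)·t^5} = 120/(s+4)^6

Final answer: 120/(s+4)^6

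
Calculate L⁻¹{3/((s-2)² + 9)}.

Form: b/((s-a)² + b²) → e^(at)sin(bt). With a=2, b=3

Final answer: e^(2t)·sin(3t)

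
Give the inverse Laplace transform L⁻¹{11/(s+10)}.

L⁻¹{1/(s-a)} = e^(at), so L⁻¹{1/(s+10)} = e^(-10t), and L⁻¹{11/(s+10)} = 11·e^(-10t)

Final answer: 11·e^(-10t)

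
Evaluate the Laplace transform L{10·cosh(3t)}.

L{cosh(ωt)} = s/(s² - ω²), so L{cosh(3t)} = s/(s² - 9). Then L{10·cosh(3t)} = 10·s/(s² - 9) = 10s/(s² - 9)

Final answer: 10s/(s² - 9)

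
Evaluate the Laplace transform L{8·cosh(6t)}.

L{cosh(ωt)} = s/(s² - ω²), so L{cosh(6t)} = s/(s² - 36). Then L{8·cosh(6t)} = 8·s/(s² - 36) = 8s/(s² - 36)

Final answer: 8s/(s² - 36)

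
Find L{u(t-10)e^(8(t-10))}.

u(t-a)f(t-a) with f(t)=e^(8t). L{e^(8t)} = 1/(s-8). By time shift: e^(-10s)/(s-8)

Final answer: e^(-10s)/(s-8)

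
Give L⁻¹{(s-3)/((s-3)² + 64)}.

Using frequency shift: L⁻¹{(s-a)/((s-a)² + b²)} = e^(at)cos(bt). Here a=3, b=8

Final answer: e^(3t)·cos(8t)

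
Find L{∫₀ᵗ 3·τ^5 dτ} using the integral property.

L{∫₀ᵗ f(τ)dτ} = F(s)/s with f(t) = 3t^5. F(s) = 360/s^6, so L{∫₀ᵗ 3·τ^5 dτ} = (360/s^6)/s = 360/s^7. (Check: ∫₀ᵗ 3·τ^5 dτ = 3t^6/6.)

Final answer: 360/s^7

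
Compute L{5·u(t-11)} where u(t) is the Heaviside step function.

L{u(t-a)} = e^(-as)/s. Here a=11, so L{u(t-11)} = e^(-11s)/s, and L{5·u(t-11)} = 5·e^(-11s)/s

Final answer: 5·e^(-11s)/s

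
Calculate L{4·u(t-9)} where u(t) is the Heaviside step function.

L{u(t-a)} = e^(-as)/s. Here a=9, so L{u(t-9)} = e^(-9s)/s, and L{4·u(t-9)} = 4·e^(-9s)/s

Final answer: 4·e^(-9s)/s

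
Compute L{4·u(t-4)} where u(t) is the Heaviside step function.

L{u(t-a)} = e^(-as)/s. Here a=4, so L{u(t-4)} = e^(-4s)/s, and L{4·u(t-4)} = 4·e^(-4s)/s

Final answer: 4·e^(-4s)/s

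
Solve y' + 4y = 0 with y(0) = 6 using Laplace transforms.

L{y'} + 4L{y} = 0. sY - 6 + 4Y = 0. Y(s+4) = 6. Y = 6/(s+4)

Final answer: y(t) = 6e^(-4t)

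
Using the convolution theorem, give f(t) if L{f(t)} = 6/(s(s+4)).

6/(s(s+4)) = (6/s)·(1/(s+4)) = L{6}·L{e^(-4t)}. By convolution, f(t) = 6*e^(-4t) = ∫₀ᵗ 6·e^(-4τ) dτ = 6·(1 - e^(-4t))/4

Final answer: 6·(1 - e^(-4t))/4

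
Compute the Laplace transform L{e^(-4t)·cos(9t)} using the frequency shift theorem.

Frequency shift: L{e^(at)f(t)} = F(s-a). L{e^(-4t)·cos(9t)} = (s+4)/((s+4)² + 81)

Final answer: (s+4)/((s+4)² + 81)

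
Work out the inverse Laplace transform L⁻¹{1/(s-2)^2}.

L⁻¹{n!/(s-a)^(n+1)} = t^n·e^(at), so L⁻¹{1/(s-2)^2} = t·e^(2t)

Final answer: t·e^(2t)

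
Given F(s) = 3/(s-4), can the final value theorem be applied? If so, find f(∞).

sF(s) = 3s/(s-4) has a pole at s = 4 in the right half-plane. Theorem does NOT apply (unstable system; f(t) = 3·e^(4t) grows without bound).

Final answer: Not applicable (unstable)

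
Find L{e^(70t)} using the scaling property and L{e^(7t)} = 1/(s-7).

Using L{f(at)} = (1/a)F(s/a) with a=10 and f(t) = e^(7t): L{e^(70t)} = (1/10) · 1/((s/10)-7) = (1/10) · 10/(s-70) = 1/(s-70)

Final answer: 1/(s-70)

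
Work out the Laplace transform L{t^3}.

L{t^n} = n!/s^(n+1), so L{t^3} = 6/s^4

Final answer: 6/s^4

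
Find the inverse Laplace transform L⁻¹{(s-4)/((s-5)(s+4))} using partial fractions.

Using partial fractions, f(t) = (e^(5t) + 8e^(-4t))/9

Final answer: (e^(5t) + 8e^(-4t))/9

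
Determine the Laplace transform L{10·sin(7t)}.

L{sin(ωt)} = ω/(s² + ω²), so L{sin(7t)} = 7/(s² + 49). Then L{10·sin(7t)} = 10·7/(s² + 49) = 70/(s² + 49)

Final answer: 70/(s² + 49)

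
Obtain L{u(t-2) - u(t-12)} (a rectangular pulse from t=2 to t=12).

L{u(t-a)} = e^(-as)/s. L{u(t-2) - u(t-12)} = (e^(-2s) - e^(-12s))/s

Final answer: (e^(-2s) - e^(-12s))/s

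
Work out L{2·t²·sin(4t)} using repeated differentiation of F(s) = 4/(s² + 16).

F(s) = 4/(s² + 16). F'(s) = -8s/(s² + 16)². F''(s) = -8(16 - 3s²)/(s² + 16)³ = (24s² - 128)/(s² + 16)³. So L{t²·sin(4t)} = (-1)² F''(s) = (24s² - 128)/(s² + 16)³. Then L{2·t²·sin(4t)} = 2·(24s² - 128)/(s² + 16)³ = (48s² - 256)/(s² + 16)³

Final answer: (48s² - 256)/(s² + 16)³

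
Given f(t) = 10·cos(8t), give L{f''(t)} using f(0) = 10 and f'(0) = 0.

F(s) = 10s/(s² + 64). L{f''(t)} = s²F(s) - sf(0) - f'(0) = 10s³/(s² + 64) - 10s = (10s³ - 10s(s² + 64))/(s² + 64) = -640s/(s² + 64)

Final answer: -640s/(s² + 64)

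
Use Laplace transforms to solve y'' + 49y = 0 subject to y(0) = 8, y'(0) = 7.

L{y''} + 49L{y} = 0. s²Y - 8s - 7 + 49Y = 0. Y(s² + 49) = 8s + 7. Y = (8s + 7)/(s² + 49). Inverting: y(t) = 8cos(7t) + sin(7t)

Final answer: y(t) = 8cos(7t) + sin(7t)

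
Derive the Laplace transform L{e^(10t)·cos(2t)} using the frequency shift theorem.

Frequency shift: L{e^(at)f(t)} = F(s-a). L{e^(10t)·cos(2t)} = (s-10)/((s-10)² + 4)

Final answer: (s-10)/((s-10)² + 4)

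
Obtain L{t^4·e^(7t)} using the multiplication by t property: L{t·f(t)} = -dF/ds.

Using L{t^n·e^(at)} = n!/(s-a)^(n+1), L{t^4·e^(7t)} = 24/(s-7)^5

Final answer: 24/(s-7)^5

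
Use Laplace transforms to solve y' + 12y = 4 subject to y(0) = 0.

sY + 12Y = 4/s. Y = 4/(s(s+12)). Partial fractions: Y = 1/3/s - 1/3/(s+12)

Final answer: y(t) = 1/3(1 - e^(-12t))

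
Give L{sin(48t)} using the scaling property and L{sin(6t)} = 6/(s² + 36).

Using L{f(at)} = (1/a)F(s/a) with a=8: L{sin(48t)} = (1/8) · 6/((s/8)² + 36) = (1/8) · 6·64/(s² + 2304) = 48/(s² + 2304)

Final answer: 48/(s² + 2304)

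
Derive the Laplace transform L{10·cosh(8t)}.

L{cosh(ωt)} = s/(s² - ω²), so L{cosh(8t)} = s/(s² - 64). Then L{10·cosh(8t)} = 10·s/(s² - 64) = 10s/(s² - 64)

Final answer: 10s/(s² - 64)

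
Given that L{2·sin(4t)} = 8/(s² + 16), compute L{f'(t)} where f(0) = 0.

L{f'(t)} = s·F(s) - f(0) = s·8/(s² + 16) - 0 = 8s/(s² + 16)

Final answer: 8s/(s² + 16)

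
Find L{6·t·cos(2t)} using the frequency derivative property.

L{cos(2t)} = s/(s² + 4). Derivative: d/ds[s/(s² + 4)] = [(s² + 4) - s·2s]/(s² + 4)² = (4 - s²)/(s² + 4)². So L{t·cos(2t)} = -F'(s) = (s² - 4)/(s² + 4)². Then L{6·t·cos(2t)} = 6·(s² - 4)/(s² + 4)²

Final answer: 6·(s² - 4)/(s² + 4)²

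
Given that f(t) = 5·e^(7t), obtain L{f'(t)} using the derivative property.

f(0) = 5, F(s) = 5/(s-7). L{f'(t)} = s·F(s) - f(0) = 5s/(s-7) - 5 = (5s - 5(s-7))/(s-7) = 35/(s-7)

Final answer: 35/(s-7)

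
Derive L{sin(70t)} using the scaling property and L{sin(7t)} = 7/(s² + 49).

Using L{f(at)} = (1/a)F(s/a) with a=10: L{sin(70t)} = (1/10) · 7/((s/10)² + 49) = (1/10) · 7·100/(s² + 4900) = 70/(s² + 4900)

Final answer: 70/(s² + 4900)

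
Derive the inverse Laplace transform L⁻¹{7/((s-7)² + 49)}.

Using frequency shift, L⁻¹{7/((s-7)² + 49)} = e^(7t)·sin(7t)

Final answer: e^(7t)·sin(7t)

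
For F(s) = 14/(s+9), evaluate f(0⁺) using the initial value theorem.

f(0⁺) = lim_{s→∞} s·14/(s+9) = lim_{s→∞} 14s/(s+9) = 14

Final answer: 14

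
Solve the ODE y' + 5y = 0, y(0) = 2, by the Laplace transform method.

L{y'} + 5L{y} = 0. sY - 2 + 5Y = 0. Y(s+5) = 2. Y = 2/(s+5)

Final answer: y(t) = 2e^(-5t)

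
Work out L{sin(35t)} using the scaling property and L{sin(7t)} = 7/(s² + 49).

Using L{f(at)} = (1/a)F(s/a) with a=5: L{sin(35t)} = (1/5) · 7/((s/5)² + 49) = (1/5) · 7·25/(s² + 1225) = 35/(s² + 1225)

Final answer: 35/(s² + 1225)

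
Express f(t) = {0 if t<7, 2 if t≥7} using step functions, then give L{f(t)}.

f(t) = 2·u(t-7). L{u(t-7)} = e^(-7s)/s, so L{f(t)} = 2·e^(-7s)/s

Final answer: 2·e^(-7s)/s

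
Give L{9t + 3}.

L{9t + 3} = 9·L{t} + 3·L{1} = 9/s² + 3/s

Final answer: 9/s² + 3/s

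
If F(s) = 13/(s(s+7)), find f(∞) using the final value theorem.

f(∞) = lim_{s→0} s·13/(s(s+7)) = lim_{s→0} 13/(s+7) = 13/7 = 13/7

Final answer: 13/7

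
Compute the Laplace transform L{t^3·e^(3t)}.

L{t^n·e^(at)} = n!/(s-a)^(n+1), so L{t^3·e^(3t)} = 6/(s-3)^4

Final answer: 6/(s-3)^4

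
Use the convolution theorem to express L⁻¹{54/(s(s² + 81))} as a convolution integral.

54/(s(s² + 81)) = (1/s)·(54/(s² + 81)) = L{1}·L{6·sin(9t)}. So f(t) = 1*(6·sin(9t)) = ∫₀ᵗ 6·sin(9τ) dτ

Final answer: ∫₀ᵗ 6·sin(9τ) dτ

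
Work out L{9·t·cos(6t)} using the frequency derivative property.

L{cos(6t)} = s/(s² + 36). Derivative: d/ds[s/(s² + 36)] = [(s² + 36) - s·2s]/(s² + 36)² = (36 - s²)/(s² + 36)². So L{t·cos(6t)} = -F'(s) = (s² - 36)/(s² + 36)². Then L{9·t·cos(6t)} = 9·(s² - 36)/(s² + 36)²

Final answer: 9·(s² - 36)/(s² + 36)²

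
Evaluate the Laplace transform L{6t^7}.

L{6t^7} = 6 · L{t^7} = 6 · 5040/s^8 = 30240/s^8

Final answer: 30240/s^8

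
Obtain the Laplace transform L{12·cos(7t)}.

L{cos(ωt)} = s/(s² + ω²), so L{cos(7t)} = s/(s² + 49). Then L{12·cos(7t)} = 12·s/(s² + 49) = 12s/(s² + 49)

Final answer: 12s/(s² + 49)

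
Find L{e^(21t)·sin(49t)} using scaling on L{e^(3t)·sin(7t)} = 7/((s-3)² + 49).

Scaling with a=7: L{e^(21t)·sin(49t)} = (1/7) · 7/((s/7-3)² + 49). Simplifying: 49/((s-21)² + 2401)

Final answer: 49/((s-21)² + 2401)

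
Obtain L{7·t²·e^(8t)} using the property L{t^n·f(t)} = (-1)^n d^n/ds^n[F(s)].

L{e^(8t)} = 1/(s-8). d/ds[1/(s-8)] = -1/(s-8)². d²/ds²[1/(s-8)] = 2/(s-8)³. So L{t²·e^(8t)} = (-1)² · 2/(s-8)³ = 2/(s-8)³. Then L{7·t²·e^(8t)} = 7·2/(s-8)³ = 14/(s-8)³

Final answer: 14/(s-8)³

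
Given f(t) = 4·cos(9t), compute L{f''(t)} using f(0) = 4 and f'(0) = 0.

F(s) = 4s/(s² + 81). L{f''(t)} = s²F(s) - sf(0) - f'(0) = 4s³/(s² + 81) - 4s = (4s³ - 4s(s² + 81))/(s² + 81) = -324s/(s² + 81)

Final answer: -324s/(s² + 81)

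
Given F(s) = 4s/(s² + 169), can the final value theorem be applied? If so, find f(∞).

The final value theorem requires all poles of sF(s) in the left half-plane. sF(s) = 4s²/(s² + 169) has poles at s = ±13i (imaginary axis). Theorem does NOT apply (oscillatory system).

Final answer: Not applicable (oscillatory)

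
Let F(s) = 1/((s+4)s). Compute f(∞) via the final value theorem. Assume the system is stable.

f(∞) = lim_{s→0} sF(s) = lim_{s→0} 1/(s+4) = 1/4

Final answer: 1/4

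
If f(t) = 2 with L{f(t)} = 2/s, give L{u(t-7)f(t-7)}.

Time shift theorem: L{u(t-a)f(t-a)} = e^(-as)F(s). Here a=7, F(s) = 2/s, so L{u(t-7)f(t-7)} = e^(-7s)·2/s

Final answer: e^(-7s)·2/s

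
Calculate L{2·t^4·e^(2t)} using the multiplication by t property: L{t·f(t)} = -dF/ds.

Using L{t^n·e^(at)} = n!/(s-a)^(n+1), L{t^4·e^(2t)} = 24/(s-2)^5, so L{2·t^4·e^(2t)} = 2·24/(s-2)^5 = 48/(s-2)^5

Final answer: 48/(s-2)^5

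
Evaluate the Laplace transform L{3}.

L{3} = 3 · L{1} = 3/s

Final answer: 3/s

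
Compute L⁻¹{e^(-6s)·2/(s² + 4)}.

L⁻¹{2/(s² + 4)} = sin(2t). By the time shift theorem, L⁻¹{e^(-as)F(s)} = u(t-a)f(t-a) with a=6, so L⁻¹{e^(-6s)·2/(s² + 4)} = u(t-6)·sin(2(t-6))

Final answer: u(t-6)·sin(2(t-6))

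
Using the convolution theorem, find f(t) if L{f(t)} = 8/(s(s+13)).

8/(s(s+13)) = (8/s)·(1/(s+13)) = L{8}·L{e^(-13t)}. By convolution, f(t) = 8*e^(-13t) = ∫₀ᵗ 8·e^(-13τ) dτ = 8·(1 - e^(-13t))/13

Final answer: 8·(1 - e^(-13t))/13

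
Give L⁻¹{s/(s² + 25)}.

This is the form c·s/(s² + a²) with a = 5. L⁻¹ = cos(5t)

Final answer: cos(5t)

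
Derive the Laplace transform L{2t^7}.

L{2t^7} = 2 · L{t^7} = 2 · 5040/s^8 = 10080/s^8

Final answer: 10080/s^8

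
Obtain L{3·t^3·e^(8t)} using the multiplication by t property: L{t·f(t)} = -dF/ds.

Using L{t^n·e^(at)} = n!/(s-a)^(n+1), L{t^3·e^(8t)} = 6/(s-8)^4, so L{3·t^3·e^(8t)} = 3·6/(s-8)^4 = 18/(s-8)^4

Final answer: 18/(s-8)^4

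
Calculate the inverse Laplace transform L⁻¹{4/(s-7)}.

L⁻¹{1/(s-a)} = e^(at), so L⁻¹{1/(s-7)} = e^(7t), and L⁻¹{4/(s-7)} = 4·e^(7t)

Final answer: 4·e^(7t)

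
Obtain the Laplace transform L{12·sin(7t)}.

L{sin(ωt)} = ω/(s² + ω²), so L{sin(7t)} = 7/(s² + 49). Then L{12·sin(7t)} = 12·7/(s² + 49) = 84/(s² + 49)

Final answer: 84/(s² + 49)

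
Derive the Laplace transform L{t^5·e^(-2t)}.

L{t^n·e^(at)} = n!/(s-a)^(n+1), so L{t^5·e^(-2t)} = 120/(s+2)^6

Final answer: 120/(s+2)^6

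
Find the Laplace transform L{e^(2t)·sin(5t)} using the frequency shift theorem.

Frequency shift: L{e^(at)f(t)} = F(s-a). L{e^(2t)·sin(5t)} = 5/((s-2)² + 25)

Final answer: 5/((s-2)² + 25)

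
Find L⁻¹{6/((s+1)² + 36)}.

Form: b/((s-a)² + b²) → e^(at)sin(bt). With a=-1, b=6

Final answer: e^(-t)·sin(6t)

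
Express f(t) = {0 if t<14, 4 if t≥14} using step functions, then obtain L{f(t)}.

f(t) = 4·u(t-14). L{u(t-14)} = e^(-14s)/s, so L{f(t)} = 4·e^(-14s)/s

Final answer: 4·e^(-14s)/s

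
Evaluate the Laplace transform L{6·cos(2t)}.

L{cos(ωt)} = s/(s² + ω²), so L{cos(2t)} = s/(s² + 4). Then L{6·cos(2t)} = 6·s/(s² + 4) = 6s/(s² + 4)

Final answer: 6s/(s² + 4)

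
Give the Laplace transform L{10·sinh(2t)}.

L{sinh(ωt)} = ω/(s² - ω²), so L{sinh(2t)} = 2/(s² - 4). Then L{10·sinh(2t)} = 10·2/(s² - 4) = 20/(s² - 4)

Final answer: 20/(s² - 4)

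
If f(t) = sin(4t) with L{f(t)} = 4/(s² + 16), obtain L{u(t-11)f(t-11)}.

Time shift theorem: L{u(t-a)f(t-a)} = e^(-as)F(s). Here a=11, F(s) = 4/(s² + 16), so L{u(t-11)f(t-11)} = e^(-11s)·4/(s² + 16)

Final answer: e^(-11s)·4/(s² + 16)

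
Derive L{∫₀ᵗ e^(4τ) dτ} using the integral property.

L{∫₀ᵗ f(τ)dτ} = F(s)/s with F(s) = 1/(s-4), so L{∫₀ᵗ e^(4τ) dτ} = 1/(s(s-4))

Final answer: 1/(s(s-4))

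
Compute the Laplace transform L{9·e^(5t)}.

L{e^(at)} = 1/(s-a), so L{e^(5t)} = 1/(s-5). Then L{9·e^(5t)} = 9/(s-5)

Final answer: 9/(s-5)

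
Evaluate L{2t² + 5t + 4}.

L{2t² + 5t + 4} = 2·2/s³ + 5/s² + 4/s = 4/s³ + 5/s² + 4/s

Final answer: 4/s³ + 5/s² + 4/s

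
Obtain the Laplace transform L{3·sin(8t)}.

L{sin(ωt)} = ω/(s² + ω²), so L{sin(8t)} = 8/(s² + 64). Then L{3·sin(8t)} = 3·8/(s² + 64) = 24/(s² + 64)

Final answer: 24/(s² + 64)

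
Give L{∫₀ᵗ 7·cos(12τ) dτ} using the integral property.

L{∫₀ᵗ f(τ)dτ} = F(s)/s with F(s) = 7s/(s² + 144), so the result is (7s/(s² + 144))/s = 7/(s² + 144)

Final answer: 7/(s² + 144)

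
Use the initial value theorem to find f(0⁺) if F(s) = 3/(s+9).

f(0⁺) = lim_{s→∞} s·3/(s+9) = lim_{s→∞} 3s/(s+9) = 3

Final answer: 3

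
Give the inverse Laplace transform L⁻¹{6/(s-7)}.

L⁻¹{1/(s-a)} = e^(at), so L⁻¹{1/(s-7)} = e^(7t), and L⁻¹{6/(s-7)} = 6·e^(7t)

Final answer: 6·e^(7t)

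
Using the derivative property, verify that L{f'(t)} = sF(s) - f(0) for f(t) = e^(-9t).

f'(t) = -9e^(-9t). Direct: L{f'(t)} = -9/(s+9). Property: s·1/(s+9) - 1 = (s - (s+9))/(s+9) = -9/(s+9). ✓

Final answer: -9/(s+9)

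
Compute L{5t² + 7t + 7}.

L{5t² + 7t + 7} = 5·2/s³ + 7/s² + 7/s = 10/s³ + 7/s² + 7/s

Final answer: 10/s³ + 7/s² + 7/s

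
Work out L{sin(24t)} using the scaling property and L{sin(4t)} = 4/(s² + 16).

Using L{f(at)} = (1/a)F(s/a) with a=6: L{sin(24t)} = (1/6) · 4/((s/6)² + 16) = (1/6) · 4·36/(s² + 576) = 24/(s² + 576)

Final answer: 24/(s² + 576)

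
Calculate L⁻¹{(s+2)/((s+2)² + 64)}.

Using frequency shift: L⁻¹{(s-a)/((s-a)² + b²)} = e^(at)cos(bt). Here a=-2, b=8

Final answer: e^(-2t)·cos(8t)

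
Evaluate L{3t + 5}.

L{3t + 5} = 3·L{t} + 5·L{1} = 3/s² + 5/s

Final answer: 3/s² + 5/s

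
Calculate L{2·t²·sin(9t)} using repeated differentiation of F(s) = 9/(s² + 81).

F(s) = 9/(s² + 81). F'(s) = -18s/(s² + 81)². F''(s) = -18(81 - 3s²)/(s² + 81)³ = (54s² - 1458)/(s² + 81)³. So L{t²·sin(9t)} = (-1)² F''(s) = (54s² - 1458)/(s² + 81)³. Then L{2·t²·sin(9t)} = 2·(54s² - 1458)/(s² + 81)³ = (108s² - 2916)/(s² + 81)³

Final answer: (108s² - 2916)/(s² + 81)³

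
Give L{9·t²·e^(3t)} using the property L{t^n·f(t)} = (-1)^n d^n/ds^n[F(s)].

L{e^(3t)} = 1/(s-3). d/ds[1/(s-3)] = -1/(s-3)². d²/ds²[1/(s-3)] = 2/(s-3)³. So L{t²·e^(3t)} = (-1)² · 2/(s-3)³ = 2/(s-3)³. Then L{9·t²·e^(3t)} = 9·2/(s-3)³ = 18/(s-3)³

Final answer: 18/(s-3)³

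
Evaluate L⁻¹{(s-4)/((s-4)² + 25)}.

Using frequency shift: L⁻¹{(s-a)/((s-a)² + b²)} = e^(at)cos(bt). Here a=4, b=5

Final answer: e^(4t)·cos(5t)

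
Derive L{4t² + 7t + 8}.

L{4t² + 7t + 8} = 4·2/s³ + 7/s² + 8/s = 8/s³ + 7/s² + 8/s

Final answer: 8/s³ + 7/s² + 8/s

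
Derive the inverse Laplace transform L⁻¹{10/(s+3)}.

L⁻¹{1/(s-a)} = e^(at), so L⁻¹{1/(s+3)} = e^(-3t), and L⁻¹{10/(s+3)} = 10·e^(-3t)

Final answer: 10·e^(-3t)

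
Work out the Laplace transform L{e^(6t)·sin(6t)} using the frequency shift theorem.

Frequency shift: L{e^(at)f(t)} = F(s-a). L{e^(6t)·sin(6t)} = 6/((s-6)² + 36)

Final answer: 6/((s-6)² + 36)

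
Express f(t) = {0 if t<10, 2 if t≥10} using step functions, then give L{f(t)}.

f(t) = 2·u(t-10). L{u(t-10)} = e^(-10s)/s, so L{f(t)} = 2·e^(-10s)/s

Final answer: 2·e^(-10s)/s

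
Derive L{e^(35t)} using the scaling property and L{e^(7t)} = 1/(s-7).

Using L{f(at)} = (1/a)F(s/a) with a=5 and f(t) = e^(7t): L{e^(35t)} = (1/5) · 1/((s/5)-7) = (1/5) · 5/(s-35) = 1/(s-35)

Final answer: 1/(s-35)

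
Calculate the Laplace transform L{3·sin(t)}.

L{sin(ωt)} = ω/(s² + ω²), so L{sin(t)} = 1/(s² + 1). Then L{3·sin(t)} = 3·1/(s² + 1) = 3/(s² + 1)

Final answer: 3/(s² + 1)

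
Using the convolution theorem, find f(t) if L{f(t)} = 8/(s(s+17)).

8/(s(s+17)) = (8/s)·(1/(s+17)) = L{8}·L{e^(-17t)}. By convolution, f(t) = 8*e^(-17t) = ∫₀ᵗ 8·e^(-17τ) dτ = 8·(1 - e^(-17t))/17

Final answer: 8·(1 - e^(-17t))/17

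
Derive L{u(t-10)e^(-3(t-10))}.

u(t-a)f(t-a) with f(t)=e^(-3t). L{e^(-3t)} = 1/(s+3). By time shift: e^(-10s)/(s+3)

Final answer: e^(-10s)/(s+3)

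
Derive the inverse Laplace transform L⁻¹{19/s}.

L⁻¹{c/s} = c, so L⁻¹{19/s} = 19

Final answer: 19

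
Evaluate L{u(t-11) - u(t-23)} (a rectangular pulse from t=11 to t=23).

L{u(t-a)} = e^(-as)/s. L{u(t-11) - u(t-23)} = (e^(-11s) - e^(-23s))/s

Final answer: (e^(-11s) - e^(-23s))/s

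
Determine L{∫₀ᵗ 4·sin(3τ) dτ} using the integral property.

L{∫₀ᵗ f(τ)dτ} = F(s)/s with F(s) = 12/(s² + 9), so the result is (12/(s² + 9))/s = 12/(s(s² + 9))

Final answer: 12/(s(s² + 9))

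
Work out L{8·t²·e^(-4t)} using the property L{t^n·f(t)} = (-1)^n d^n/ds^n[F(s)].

L{e^(-4t)} = 1/(s+4). d/ds[1/(s+4)] = -1/(s+4)². d²/ds²[1/(s+4)] = 2/(s+4)³. So L{t²·e^(-4t)} = (-1)² · 2/(s+4)³ = 2/(s+4)³. Then L{8·t²·e^(-4t)} = 8·2/(s+4)³ = 16/(s+4)³

Final answer: 16/(s+4)³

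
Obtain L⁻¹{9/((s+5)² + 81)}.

Form: b/((s-a)² + b²) → e^(at)sin(bt). With a=-5, b=9

Final answer: e^(-5t)·sin(9t)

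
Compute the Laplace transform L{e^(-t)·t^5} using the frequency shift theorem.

L{e^(at)·t^n} = n!/(s-a)^(n+1), so L{e^(-t)·t^5} = 120/(s+1)^6

Final answer: 120/(s+1)^6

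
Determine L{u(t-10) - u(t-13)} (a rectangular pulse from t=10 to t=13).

L{u(t-a)} = e^(-as)/s. L{u(t-10) - u(t-13)} = (e^(-10s) - e^(-13s))/s

Final answer: (e^(-10s) - e^(-13s))/s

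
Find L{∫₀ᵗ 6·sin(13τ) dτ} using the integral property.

L{∫₀ᵗ f(τ)dτ} = F(s)/s with F(s) = 78/(s² + 169), so the result is (78/(s² + 169))/s = 78/(s(s² + 169))

Final answer: 78/(s(s² + 169))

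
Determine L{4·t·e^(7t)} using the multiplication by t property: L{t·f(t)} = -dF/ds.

Using L{t^n·e^(at)} = n!/(s-a)^(n+1), L{t·e^(7t)} = 1/(s-7)^2, so L{4·t·e^(7t)} = 4·1/(s-7)^2 = 4/(s-7)^2

Final answer: 4/(s-7)^2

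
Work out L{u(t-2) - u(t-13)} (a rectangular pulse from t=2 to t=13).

L{u(t-a)} = e^(-as)/s. L{u(t-2) - u(t-13)} = (e^(-2s) - e^(-13s))/s

Final answer: (e^(-2s) - e^(-13s))/s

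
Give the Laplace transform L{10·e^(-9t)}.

L{e^(at)} = 1/(s-a), so L{e^(-9t)} = 1/(s+9). Then L{10·e^(-9t)} = 10/(s+9)

Final answer: 10/(s+9)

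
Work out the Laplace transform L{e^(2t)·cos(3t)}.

L{e^(at)·cos(ωt)} = (s-a)/((s-a)² + ω²), so L{e^(2t)·cos(3t)} = (s-2)/((s-2)² + 9)

Final answer: (s-2)/((s-2)² + 9)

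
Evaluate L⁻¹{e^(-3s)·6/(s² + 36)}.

L⁻¹{6/(s² + 36)} = sin(6t). By the time shift theorem, L⁻¹{e^(-as)F(s)} = u(t-a)f(t-a) with a=3, so L⁻¹{e^(-3s)·6/(s² + 36)} = u(t-3)·sin(6(t-3))

Final answer: u(t-3)·sin(6(t-3))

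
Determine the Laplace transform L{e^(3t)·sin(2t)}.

L{e^(at)·sin(ωt)} = ω/((s-a)² + ω²), so L{e^(3t)·sin(2t)} = 2/((s-3)² + 4)

Final answer: 2/((s-3)² + 4)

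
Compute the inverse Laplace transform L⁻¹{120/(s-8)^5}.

L⁻¹{n!/(s-a)^(n+1)} = t^n·e^(at) with n=4, a=8. So L⁻¹{24/(s-8)^5} = t^4·e^(8t), and L⁻¹{120/(s-8)^5} = (120/24)·t^4·e^(8t) = 5·t^4·e^(8t)

Final answer: 5·t^4·e^(8t)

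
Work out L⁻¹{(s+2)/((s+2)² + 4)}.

Using frequency shift: L⁻¹{(s-a)/((s-a)² + b²)} = e^(at)cos(bt). Here a=-2, b=2

Final answer: e^(-2t)·cos(2t)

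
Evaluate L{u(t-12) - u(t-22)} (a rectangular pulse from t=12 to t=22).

L{u(t-a)} = e^(-as)/s. L{u(t-12) - u(t-22)} = (e^(-12s) - e^(-22s))/s

Final answer: (e^(-12s) - e^(-22s))/s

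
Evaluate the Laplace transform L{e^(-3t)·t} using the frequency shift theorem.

L{e^(at)·t^n} = n!/(s-a)^(n+1), so L{e^(-3t)·t} = 1/(s+3)^2

Final answer: 1/(s+3)^2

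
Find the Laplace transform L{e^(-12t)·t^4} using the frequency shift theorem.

L{e^(at)·t^n} = n!/(s-a)^(n+1), so L{e^(-12t)·t^4} = 24/(s+12)^5

Final answer: 24/(s+12)^5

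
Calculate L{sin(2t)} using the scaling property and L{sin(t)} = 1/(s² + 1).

Using L{f(at)} = (1/a)F(s/a) with a=2: L{sin(2t)} = (1/2) · 1/((s/2)² + 1) = (1/2) · 1·4/(s² + 4) = 2/(s² + 4)

Final answer: 2/(s² + 4)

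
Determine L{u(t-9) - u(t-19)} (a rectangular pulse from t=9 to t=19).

L{u(t-a)} = e^(-as)/s. L{u(t-9) - u(t-19)} = (e^(-9s) - e^(-19s))/s

Final answer: (e^(-9s) - e^(-19s))/s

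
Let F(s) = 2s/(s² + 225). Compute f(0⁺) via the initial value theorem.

f(0⁺) = lim_{s→∞} s·2s/(s² + 225) = lim_{s→∞} 2s²/(s² + 225) = 2

Final answer: 2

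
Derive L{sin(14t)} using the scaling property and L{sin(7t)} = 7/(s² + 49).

Using L{f(at)} = (1/a)F(s/a) with a=2: L{sin(14t)} = (1/2) · 7/((s/2)² + 49) = (1/2) · 7·4/(s² + 196) = 14/(s² + 196)

Final answer: 14/(s² + 196)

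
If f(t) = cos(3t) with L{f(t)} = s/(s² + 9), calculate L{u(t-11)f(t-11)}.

Time shift theorem: L{u(t-a)f(t-a)} = e^(-as)F(s). Here a=11, F(s) = s/(s² + 9), so L{u(t-11)f(t-11)} = e^(-11s)·s/(s² + 9)

Final answer: e^(-11s)·s/(s² + 9)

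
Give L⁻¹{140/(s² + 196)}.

This is the form c·a/(s² + a²) with a = 14, c = 10. L⁻¹ = 10·sin(14t)

Final answer: 10·sin(14t)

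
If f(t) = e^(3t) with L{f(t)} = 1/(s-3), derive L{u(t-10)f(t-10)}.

Time shift theorem: L{u(t-a)f(t-a)} = e^(-as)F(s). Here a=10, F(s) = 1/(s-3), so L{u(t-10)f(t-10)} = e^(-10s)·1/(s-3)

Final answer: e^(-10s)·1/(s-3)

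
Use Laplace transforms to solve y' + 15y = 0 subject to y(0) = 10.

L{y'} + 15L{y} = 0. sY - 10 + 15Y = 0. Y(s+15) = 10. Y = 10/(s+15)

Final answer: y(t) = 10e^(-15t)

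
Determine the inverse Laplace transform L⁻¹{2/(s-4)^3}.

L⁻¹{n!/(s-a)^(n+1)} = t^n·e^(at), so L⁻¹{2/(s-4)^3} = t^2·e^(4t)

Final answer: t^2·e^(4t)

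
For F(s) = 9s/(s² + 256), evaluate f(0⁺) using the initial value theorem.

f(0⁺) = lim_{s→∞} s·9s/(s² + 256) = lim_{s→∞} 9s²/(s² + 256) = 9

Final answer: 9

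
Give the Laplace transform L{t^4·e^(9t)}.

L{t^n·e^(at)} = n!/(s-a)^(n+1), so L{t^4·e^(9t)} = 24/(s-9)^5

Final answer: 24/(s-9)^5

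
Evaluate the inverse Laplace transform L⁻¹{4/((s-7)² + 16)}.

Using frequency shift, L⁻¹{4/((s-7)² + 16)} = e^(7t)·sin(4t)

Final answer: e^(7t)·sin(4t)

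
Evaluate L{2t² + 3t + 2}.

L{2t² + 3t + 2} = 2·2/s³ + 3/s² + 2/s = 4/s³ + 3/s² + 2/s

Final answer: 4/s³ + 3/s² + 2/s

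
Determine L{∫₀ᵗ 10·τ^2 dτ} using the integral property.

L{∫₀ᵗ f(τ)dτ} = F(s)/s with f(t) = 10t^2. F(s) = 20/s^3, so L{∫₀ᵗ 10·τ^2 dτ} = (20/s^3)/s = 20/s^4. (Check: ∫₀ᵗ 10·τ^2 dτ = 10t^3/3.)

Final answer: 20/s^4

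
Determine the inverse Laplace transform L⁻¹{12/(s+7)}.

L⁻¹{1/(s-a)} = e^(at), so L⁻¹{1/(s+7)} = e^(-7t), and L⁻¹{12/(s+7)} = 12·e^(-7t)

Final answer: 12·e^(-7t)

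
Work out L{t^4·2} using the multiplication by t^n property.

L{2} = 2/s. d^1/ds^1[1/s] = -1/s². d^2/ds^2[1/s] = 2/s^3. d^3/ds^3[1/s] = -6/s^4. d^4/ds^4[1/s] = 24/s^5. So L{t^4} = (-1)^{4}·24/s^5 = 24/s^5. Then L{t^4·2} = 2·24/s^5 = 48/s^5

Final answer: 48/s^5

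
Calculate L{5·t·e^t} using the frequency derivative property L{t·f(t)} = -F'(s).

L{e^t} = 1/(s-1). By frequency derivative: L{t·e^t} = -d/ds[1/(s-1)] = -(-1)/(s-1)² = 1/(s-1)². Then L{5·t·e^t} = 5·1/(s-1)² = 5/(s-1)²

Final answer: 5/(s-1)²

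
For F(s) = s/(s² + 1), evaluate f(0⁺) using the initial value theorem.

f(0⁺) = lim_{s→∞} s·s/(s² + 1) = lim_{s→∞} s²/(s² + 1) = 1

Final answer: 1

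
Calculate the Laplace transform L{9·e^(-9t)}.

L{e^(at)} = 1/(s-a), so L{e^(-9t)} = 1/(s+9). Then L{9·e^(-9t)} = 9/(s+9)

Final answer: 9/(s+9)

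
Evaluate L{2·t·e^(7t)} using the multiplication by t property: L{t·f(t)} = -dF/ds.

Using L{t^n·e^(at)} = n!/(s-a)^(n+1), L{t·e^(7t)} = 1/(s-7)^2, so L{2·t·e^(7t)} = 2·1/(s-7)^2 = 2/(s-7)^2

Final answer: 2/(s-7)^2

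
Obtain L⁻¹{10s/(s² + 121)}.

This is the form c·s/(s² + a²) with a = 11, c = 10. L⁻¹ = 10·cos(11t)

Final answer: 10·cos(11t)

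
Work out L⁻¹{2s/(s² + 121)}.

This is the form c·s/(s² + a²) with a = 11, c = 2. L⁻¹ = 2·cos(11t)

Final answer: 2·cos(11t)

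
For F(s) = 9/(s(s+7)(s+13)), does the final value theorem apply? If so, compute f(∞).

Poles of sF(s) = 9/((s+7)(s+13)) are at s = -7 and s = -13, both in the left half-plane. Theorem applies. f(∞) = lim_{s→0} sF(s) = 9/(7·13) = 9/91

Final answer: 9/91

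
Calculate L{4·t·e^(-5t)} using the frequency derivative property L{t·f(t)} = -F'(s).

L{e^(-5t)} = 1/(s+5). By frequency derivative: L{t·e^(-5t)} = -d/ds[1/(s+5)] = -(-1)/(s+5)² = 1/(s+5)². Then L{4·t·e^(-5t)} = 4·1/(s+5)² = 4/(s+5)²

Final answer: 4/(s+5)²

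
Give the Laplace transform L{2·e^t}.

L{e^(at)} = 1/(s-a), so L{e^t} = 1/(s-1). Then L{2·e^t} = 2/(s-1)

Final answer: 2/(s-1)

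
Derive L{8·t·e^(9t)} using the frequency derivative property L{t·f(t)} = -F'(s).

L{e^(9t)} = 1/(s-9). By frequency derivative: L{t·e^(9t)} = -d/ds[1/(s-9)] = -(-1)/(s-9)² = 1/(s-9)². Then L{8·t·e^(9t)} = 8·1/(s-9)² = 8/(s-9)²

Final answer: 8/(s-9)²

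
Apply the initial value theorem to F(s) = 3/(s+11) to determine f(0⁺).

f(0⁺) = lim_{s→∞} s·3/(s+11) = lim_{s→∞} 3s/(s+11) = 3

Final answer: 3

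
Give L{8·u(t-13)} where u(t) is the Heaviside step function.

L{u(t-a)} = e^(-as)/s. Here a=13, so L{u(t-13)} = e^(-13s)/s, and L{8·u(t-13)} = 8·e^(-13s)/s

Final answer: 8·e^(-13s)/s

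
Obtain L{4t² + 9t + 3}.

L{4t² + 9t + 3} = 4·2/s³ + 9/s² + 3/s = 8/s³ + 9/s² + 3/s

Final answer: 8/s³ + 9/s² + 3/s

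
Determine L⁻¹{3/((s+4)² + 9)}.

Form: b/((s-a)² + b²) → e^(at)sin(bt). With a=-4, b=3

Final answer: e^(-4t)·sin(3t)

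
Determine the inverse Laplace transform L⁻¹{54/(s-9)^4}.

L⁻¹{n!/(s-a)^(n+1)} = t^n·e^(at) with n=3, a=9. So L⁻¹{6/(s-9)^4} = t^3·e^(9t), and L⁻¹{54/(s-9)^4} = (54/6)·t^3·e^(9t) = 9·t^3·e^(9t)

Final answer: 9·t^3·e^(9t)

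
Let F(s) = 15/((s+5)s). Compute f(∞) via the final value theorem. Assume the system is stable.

f(∞) = lim_{s→0} sF(s) = lim_{s→0} 15/(s+5) = 3

Final answer: 3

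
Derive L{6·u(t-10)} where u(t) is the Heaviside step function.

L{u(t-a)} = e^(-as)/s. Here a=10, so L{u(t-10)} = e^(-10s)/s, and L{6·u(t-10)} = 6·e^(-10s)/s

Final answer: 6·e^(-10s)/s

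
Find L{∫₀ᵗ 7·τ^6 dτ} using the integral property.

L{∫₀ᵗ f(τ)dτ} = F(s)/s with f(t) = 7t^6. F(s) = 5040/s^7, so L{∫₀ᵗ 7·τ^6 dτ} = (5040/s^7)/s = 5040/s^8. (Check: ∫₀ᵗ 7·τ^6 dτ = 7t^7/7.)

Final answer: 5040/s^8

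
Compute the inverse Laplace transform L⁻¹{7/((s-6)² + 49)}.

Using frequency shift, L⁻¹{7/((s-6)² + 49)} = e^(6t)·sin(7t)

Final answer: e^(6t)·sin(7t)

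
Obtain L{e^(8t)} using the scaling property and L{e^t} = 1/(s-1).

Using L{f(at)} = (1/a)F(s/a) with a=8 and f(t) = e^t: L{e^(8t)} = (1/8) · 1/((s/8)-1) = (1/8) · 8/(s-8) = 1/(s-8)

Final answer: 1/(s-8)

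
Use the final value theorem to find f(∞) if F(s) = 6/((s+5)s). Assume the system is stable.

f(∞) = lim_{s→0} sF(s) = lim_{s→0} 6/(s+5) = 6/5

Final answer: 6/5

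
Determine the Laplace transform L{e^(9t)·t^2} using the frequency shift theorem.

L{e^(at)·t^n} = n!/(s-a)^(n+1), so L{e^(9t)·t^2} = 2/(s-9)^3

Final answer: 2/(s-9)^3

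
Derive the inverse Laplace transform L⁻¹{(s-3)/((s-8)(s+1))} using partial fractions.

Using partial fractions, f(t) = (5e^(8t) + 4e^(-t))/9

Final answer: (5e^(8t) + 4e^(-t))/9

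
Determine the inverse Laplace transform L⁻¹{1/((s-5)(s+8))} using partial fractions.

Decompose: A/(s-5) + B/(s+8). A = 1/13, B = -1/13. f(t) = (e^(5t) - e^(-8t))/13

Final answer: (e^(5t) - e^(-8t))/13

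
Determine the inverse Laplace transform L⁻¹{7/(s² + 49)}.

L⁻¹{7/(s² + 49)} = sin(7t)

Final answer: sin(7t)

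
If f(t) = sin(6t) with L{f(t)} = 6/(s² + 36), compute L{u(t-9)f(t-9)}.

Time shift theorem: L{u(t-a)f(t-a)} = e^(-as)F(s). Here a=9, F(s) = 6/(s² + 36), so L{u(t-9)f(t-9)} = e^(-9s)·6/(s² + 36)

Final answer: e^(-9s)·6/(s² + 36)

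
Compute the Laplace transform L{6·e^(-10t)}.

L{e^(at)} = 1/(s-a), so L{e^(-10t)} = 1/(s+10). Then L{6·e^(-10t)} = 6/(s+10)

Final answer: 6/(s+10)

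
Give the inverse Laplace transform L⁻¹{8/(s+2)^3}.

L⁻¹{n!/(s-a)^(n+1)} = t^n·e^(at) with n=2, a=-2. So L⁻¹{2/(s+2)^3} = t^2·e^(-2t), and L⁻¹{8/(s+2)^3} = (8/2)·t^2·e^(-2t) = 4·t^2·e^(-2t)

Final answer: 4·t^2·e^(-2t)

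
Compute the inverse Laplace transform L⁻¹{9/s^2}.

L⁻¹{n!/s^(n+1)} = t^n with n=1. So L⁻¹{1/s^2} = t, and L⁻¹{9/s^2} = (9/1)·t = 9·t

Final answer: 9·t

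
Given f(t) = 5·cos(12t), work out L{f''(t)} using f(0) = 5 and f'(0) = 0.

F(s) = 5s/(s² + 144). L{f''(t)} = s²F(s) - sf(0) - f'(0) = 5s³/(s² + 144) - 5s = (5s³ - 5s(s² + 144))/(s² + 144) = -720s/(s² + 144)

Final answer: -720s/(s² + 144)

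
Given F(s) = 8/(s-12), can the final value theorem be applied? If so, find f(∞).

sF(s) = 8s/(s-12) has a pole at s = 12 in the right half-plane. Theorem does NOT apply (unstable system; f(t) = 8·e^(12t) grows without bound).

Final answer: Not applicable (unstable)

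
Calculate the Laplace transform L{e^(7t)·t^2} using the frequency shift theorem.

L{e^(at)·t^n} = n!/(s-a)^(n+1), so L{e^(7t)·t^2} = 2/(s-7)^3

Final answer: 2/(s-7)^3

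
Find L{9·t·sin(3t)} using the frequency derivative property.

L{sin(3t)} = 3/(s² + 9). By L{t·f(t)} = -F'(s): -d/ds[3/(s² + 9)] = -(3)·(-2s)/(s² + 9)² = 6s/(s² + 9)². Then L{9·t·sin(3t)} = 9·6s/(s² + 9)² = 54s/(s² + 9)²

Final answer: 54s/(s² + 9)²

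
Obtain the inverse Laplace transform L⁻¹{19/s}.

L⁻¹{c/s} = c, so L⁻¹{19/s} = 19

Final answer: 19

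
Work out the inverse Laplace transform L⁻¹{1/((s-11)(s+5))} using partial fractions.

Decompose: A/(s-11) + B/(s+5). A = 1/16, B = -1/16. f(t) = (e^(11t) - e^(-5t))/16

Final answer: (e^(11t) - e^(-5t))/16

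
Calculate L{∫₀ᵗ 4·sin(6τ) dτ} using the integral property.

L{∫₀ᵗ f(τ)dτ} = F(s)/s with F(s) = 24/(s² + 36), so the result is (24/(s² + 36))/s = 24/(s(s² + 36))

Final answer: 24/(s(s² + 36))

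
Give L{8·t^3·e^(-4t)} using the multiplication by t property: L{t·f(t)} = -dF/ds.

Using L{t^n·e^(at)} = n!/(s-a)^(n+1), L{t^3·e^(-4t)} = 6/(s+4)^4, so L{8·t^3·e^(-4t)} = 8·6/(s+4)^4 = 48/(s+4)^4

Final answer: 48/(s+4)^4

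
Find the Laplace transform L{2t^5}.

L{2t^5} = 2 · L{t^5} = 2 · 120/s^6 = 240/s^6

Final answer: 240/s^6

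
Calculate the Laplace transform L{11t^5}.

L{11t^5} = 11 · L{t^5} = 11 · 120/s^6 = 1320/s^6

Final answer: 1320/s^6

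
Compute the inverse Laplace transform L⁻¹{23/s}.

L⁻¹{c/s} = c, so L⁻¹{23/s} = 23

Final answer: 23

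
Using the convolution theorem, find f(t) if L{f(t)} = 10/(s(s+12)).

10/(s(s+12)) = (10/s)·(1/(s+12)) = L{10}·L{e^(-12t)}. By convolution, f(t) = 10*e^(-12t) = ∫₀ᵗ 10·e^(-12τ) dτ = 10·(1 - e^(-12t))/12

Final answer: 10·(1 - e^(-12t))/12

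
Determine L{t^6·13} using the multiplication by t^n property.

L{13} = 13/s. d^1/ds^1[1/s] = -1/s². d^2/ds^2[1/s] = 2/s^3. d^3/ds^3[1/s] = -6/s^4. d^4/ds^4[1/s] = 24/s^5. d^5/ds^5[1/s] = -120/s^6. d^6/ds^6[1/s] = 720/s^7. So L{t^6} = (-1)^{6}·720/s^7 = 720/s^7. Then L{t^6·13} = 13·720/s^7 = 9360/s^7

Final answer: 9360/s^7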